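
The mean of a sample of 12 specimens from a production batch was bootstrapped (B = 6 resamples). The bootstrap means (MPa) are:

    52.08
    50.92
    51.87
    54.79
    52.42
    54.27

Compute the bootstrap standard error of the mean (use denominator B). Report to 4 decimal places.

SE* = 1.3632

Bootstrap SE is the standard deviation of the 6 replicate means.
Mean of replicates: (52.08 + 50.92 + 51.87 + 54.79 + 52.42 + 54.27) / 6 = 316.35000 / 6 = 52.72500
Sum of squared deviations: (−0.64500)² + (−1.80500)² + (−0.85500)² + (+2.06500)² + (−0.30500)² + (+1.54500)² = 11.14935
Variance = 11.14935 / 6 = 1.85823
SE* = √1.85823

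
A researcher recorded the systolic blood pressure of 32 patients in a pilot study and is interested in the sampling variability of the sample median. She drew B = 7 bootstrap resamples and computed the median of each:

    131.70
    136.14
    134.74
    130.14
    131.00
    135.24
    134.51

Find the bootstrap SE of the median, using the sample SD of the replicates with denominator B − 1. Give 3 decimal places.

Bootstrap SE is the standard deviation of the 7 replicate medians.
Mean of replicates: (131.70 + 136.14 + 134.74 + 130.14 + 131.00 + 135.24 + 134.51) / 7 = 933.4700 / 7 = 133.3529
Sum of squared deviations: (−1.6529)² + (+2.7871)² + (+1.3871)² + (−3.2129)² + (−2.3529)² + (+1.8871)² + (+1.1571)² = 33.1829
Variance = 33.1829 / 6 = 5.5305
SE* = √5.5305

SE* = 2.352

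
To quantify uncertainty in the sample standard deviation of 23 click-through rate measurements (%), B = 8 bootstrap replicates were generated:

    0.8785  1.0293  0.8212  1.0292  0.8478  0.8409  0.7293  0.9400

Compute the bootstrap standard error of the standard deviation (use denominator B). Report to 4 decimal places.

Bootstrap SE is the standard deviation of the 8 replicate standard deviations.
Mean of replicates: (0.8785 + 1.0293 + 0.8212 + 1.0292 + 0.8478 + 0.8409 + 0.7293 + 0.9400) / 8 = 7.11620 / 8 = 0.88953
Sum of squared deviations: (−0.01103)² + (+0.13978)² + (−0.06832)² + (+0.13967)² + (−0.04173)² + (−0.04863)² + (−0.16023)² + (+0.05047)² = 0.07616
Variance = 0.07616 / 8 = 0.00952
SE* = √0.00952

SE* = 0.0976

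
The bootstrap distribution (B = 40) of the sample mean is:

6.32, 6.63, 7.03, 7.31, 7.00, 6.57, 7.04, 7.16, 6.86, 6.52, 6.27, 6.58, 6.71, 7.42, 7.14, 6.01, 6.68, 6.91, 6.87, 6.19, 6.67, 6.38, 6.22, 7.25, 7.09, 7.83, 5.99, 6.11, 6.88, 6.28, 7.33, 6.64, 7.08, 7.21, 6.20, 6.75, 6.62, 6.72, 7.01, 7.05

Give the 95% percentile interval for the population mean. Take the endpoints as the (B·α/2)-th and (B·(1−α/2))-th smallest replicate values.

(5.99, 7.42)

Sorted replicates: 5.99, 6.01, 6.11, 6.19, 6.20, 6.22, 6.27, 6.28, 6.32, 6.38, 6.52, 6.57, 6.58, 6.62, 6.63, 6.64, 6.67, 6.68, 6.71, 6.72, 6.75, 6.86, 6.87, 6.88, 6.91, 7.00, 7.01, 7.03, 7.04, 7.05, 7.08, 7.09, 7.14, 7.16, 7.21, 7.25, 7.31, 7.33, 7.42, 7.83
α = 0.05; lower rank = 40 × 0.025 = 1; upper rank = 40 × 0.975 = 39.
The 1st smallest replicate is 5.99; the 39th is 7.42.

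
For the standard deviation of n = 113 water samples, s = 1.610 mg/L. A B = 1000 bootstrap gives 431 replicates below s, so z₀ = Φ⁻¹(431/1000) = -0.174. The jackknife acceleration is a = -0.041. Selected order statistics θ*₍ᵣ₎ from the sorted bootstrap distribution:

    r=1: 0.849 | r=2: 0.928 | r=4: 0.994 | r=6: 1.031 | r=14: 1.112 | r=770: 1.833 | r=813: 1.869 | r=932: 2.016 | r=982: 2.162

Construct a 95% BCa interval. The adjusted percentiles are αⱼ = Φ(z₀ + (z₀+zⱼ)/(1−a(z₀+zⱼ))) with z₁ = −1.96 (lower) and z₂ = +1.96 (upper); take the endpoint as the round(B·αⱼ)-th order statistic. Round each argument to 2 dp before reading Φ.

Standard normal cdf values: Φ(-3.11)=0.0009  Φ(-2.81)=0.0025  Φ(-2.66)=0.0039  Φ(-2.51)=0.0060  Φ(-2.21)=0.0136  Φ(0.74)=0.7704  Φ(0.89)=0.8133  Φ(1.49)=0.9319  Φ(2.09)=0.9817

Lower: z₀ + z₁ = -0.174 + (-1.960) = -2.134; 1 − a(z₀+z₁) = 1 − (-0.041)(-2.134) = 0.9125; argument = -0.174 + (-2.134)/0.9125 = -2.5126 → -2.51.
α₁ = Φ(-2.51) = 0.0060; rank = round(1000 × 0.0060) = 6; θ*₍6₎ = 1.031.
Upper: z₀ + z₂ = 1.786; 1 − a(z₀+z₂) = 1.0732; argument = 1.4901 → 1.49; α₂ = 0.9319; rank = 932; θ*₍932₎ = 2.016.

(1.031, 2.016)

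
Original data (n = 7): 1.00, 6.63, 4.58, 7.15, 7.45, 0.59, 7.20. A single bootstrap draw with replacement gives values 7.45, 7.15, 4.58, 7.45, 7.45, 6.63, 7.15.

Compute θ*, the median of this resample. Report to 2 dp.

θ* = 7.15

Sorted: 4.58, 6.63, 7.15, 7.15, 7.45, 7.45, 7.45
Median = middle value = 7.15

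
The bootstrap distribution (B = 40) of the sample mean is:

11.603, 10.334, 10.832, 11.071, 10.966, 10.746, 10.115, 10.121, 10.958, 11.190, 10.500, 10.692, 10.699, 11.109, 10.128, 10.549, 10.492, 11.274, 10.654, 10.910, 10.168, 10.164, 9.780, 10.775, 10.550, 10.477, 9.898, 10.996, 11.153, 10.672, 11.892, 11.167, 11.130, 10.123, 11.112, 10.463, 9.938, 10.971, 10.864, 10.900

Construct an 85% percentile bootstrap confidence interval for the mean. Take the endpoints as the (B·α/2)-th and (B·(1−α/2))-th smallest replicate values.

Sorted replicates: 9.780, 9.898, 9.938, 10.115, 10.121, 10.123, 10.128, 10.164, 10.168, 10.334, 10.463, 10.477, 10.492, 10.500, 10.549, 10.550, 10.654, 10.672, 10.692, 10.699, 10.746, 10.775, 10.832, 10.864, 10.900, 10.910, 10.958, 10.966, 10.971, 10.996, 11.071, 11.109, 11.112, 11.130, 11.153, 11.167, 11.190, 11.274, 11.603, 11.892
α = 0.15; lower rank = 40 × 0.075 = 3; upper rank = 40 × 0.925 = 37.
The 3rd smallest replicate is 9.938; the 37th is 11.190.

(9.938, 11.190)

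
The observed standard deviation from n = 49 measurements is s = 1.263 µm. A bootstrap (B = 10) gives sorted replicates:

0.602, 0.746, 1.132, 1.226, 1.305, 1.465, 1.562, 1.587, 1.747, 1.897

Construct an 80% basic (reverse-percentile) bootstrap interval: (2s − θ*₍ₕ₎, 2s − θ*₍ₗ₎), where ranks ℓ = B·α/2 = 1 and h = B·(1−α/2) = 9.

(0.779, 1.924)

Percentile endpoints at ranks 1 and 9: θ*₍1₎ = 0.602, θ*₍9₎ = 1.747.
Basic interval reflects these around s:
  lower = 2 × 1.263 − 1.747 = 0.779
  upper = 2 × 1.263 − 0.602 = 1.924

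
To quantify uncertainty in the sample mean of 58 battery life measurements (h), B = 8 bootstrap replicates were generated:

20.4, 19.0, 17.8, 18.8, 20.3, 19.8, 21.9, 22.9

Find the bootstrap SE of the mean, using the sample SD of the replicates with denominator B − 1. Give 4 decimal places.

Bootstrap SE is the standard deviation of the 8 replicate means.
Mean of replicates: (20.4 + 19.0 + 17.8 + 18.8 + 20.3 + 19.8 + 21.9 + 22.9) / 8 = 160.90000 / 8 = 20.11250
Sum of squared deviations: (+0.28750)² + (−1.11250)² + (−2.31250)² + (−1.31250)² + (+0.18750)² + (−0.31250)² + (+1.78750)² + (+2.78750)² = 19.48875
Variance = 19.48875 / 7 = 2.78411
SE* = √2.78411

SE* = 1.6686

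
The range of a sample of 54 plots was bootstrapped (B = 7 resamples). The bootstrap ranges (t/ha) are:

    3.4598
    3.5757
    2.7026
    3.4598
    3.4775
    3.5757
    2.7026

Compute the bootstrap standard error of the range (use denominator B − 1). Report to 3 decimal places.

Bootstrap SE is the standard deviation of the 7 replicate ranges.
Mean of replicates: (3.4598 + 3.5757 + 2.7026 + 3.4598 + 3.4775 + 3.5757 + 2.7026) / 7 = 22.95370 / 7 = 3.27910
Sum of squared deviations: (+0.18070)² + (+0.29660)² + (−0.57650)² + (+0.18070)² + (+0.19840)² + (+0.29660)² + (−0.57650)² = 0.94532
Variance = 0.94532 / 6 = 0.15755
SE* = √0.15755

SE* = 0.397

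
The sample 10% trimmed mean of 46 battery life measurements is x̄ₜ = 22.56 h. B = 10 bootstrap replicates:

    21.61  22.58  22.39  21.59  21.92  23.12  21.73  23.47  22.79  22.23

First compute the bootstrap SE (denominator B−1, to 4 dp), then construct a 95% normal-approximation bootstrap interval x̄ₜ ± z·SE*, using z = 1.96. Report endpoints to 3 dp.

(21.286, 23.834)

Mean of replicates = 22.3430; sum of squared deviations = 3.8038; SE* = √(3.8038/9) = 0.6501
Margin = 1.96 × 0.6501 = 1.2742
Interval: 22.56 ± 1.2742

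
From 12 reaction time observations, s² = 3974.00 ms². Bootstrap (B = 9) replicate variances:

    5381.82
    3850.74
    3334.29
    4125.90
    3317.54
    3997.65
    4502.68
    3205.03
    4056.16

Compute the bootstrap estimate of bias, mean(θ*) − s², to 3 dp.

bias = +0.646

mean(θ*) = (5381.82 + 3850.74 + 3334.29 + 4125.90 + 3317.54 + 3997.65 + 4502.68 + 3205.03 + 4056.16) / 9 = 3974.6456
bias = 3974.6456 − 3974.00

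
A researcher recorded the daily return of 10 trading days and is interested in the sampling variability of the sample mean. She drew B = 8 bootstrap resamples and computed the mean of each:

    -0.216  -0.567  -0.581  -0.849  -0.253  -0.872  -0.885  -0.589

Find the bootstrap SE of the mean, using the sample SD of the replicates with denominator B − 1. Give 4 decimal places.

SE* = 0.2637

Bootstrap SE is the standard deviation of the 8 replicate means.
Mean of replicates: ((-0.216) + (-0.567) + (-0.581) + (-0.849) + (-0.253) + (-0.872) + (-0.885) + (-0.589)) / 8 = -4.81200 / 8 = -0.60150
Sum of squared deviations: (+0.38550)² + (+0.03450)² + (+0.02050)² + (−0.24750)² + (+0.34850)² + (−0.27050)² + (−0.28350)² + (+0.01250)² = 0.48663
Variance = 0.48663 / 7 = 0.06952
SE* = √0.06952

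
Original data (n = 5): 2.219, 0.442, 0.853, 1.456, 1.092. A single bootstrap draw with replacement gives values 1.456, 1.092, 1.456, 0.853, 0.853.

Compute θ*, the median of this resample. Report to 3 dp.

θ* = 1.092

Sorted: 0.853, 0.853, 1.092, 1.456, 1.456
Median = middle value = 1.092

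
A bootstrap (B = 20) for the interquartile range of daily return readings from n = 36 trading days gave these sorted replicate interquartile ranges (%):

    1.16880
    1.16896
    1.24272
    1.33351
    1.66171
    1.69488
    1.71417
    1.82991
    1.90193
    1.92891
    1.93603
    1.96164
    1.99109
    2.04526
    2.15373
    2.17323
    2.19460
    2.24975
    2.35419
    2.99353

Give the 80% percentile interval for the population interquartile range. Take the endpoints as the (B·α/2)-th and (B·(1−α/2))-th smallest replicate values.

(1.16896, 2.24975)

α = 0.20; lower rank = 20 × 0.100 = 2; upper rank = 20 × 0.900 = 18.
The 2nd smallest replicate is 1.16896; the 18th is 2.24975.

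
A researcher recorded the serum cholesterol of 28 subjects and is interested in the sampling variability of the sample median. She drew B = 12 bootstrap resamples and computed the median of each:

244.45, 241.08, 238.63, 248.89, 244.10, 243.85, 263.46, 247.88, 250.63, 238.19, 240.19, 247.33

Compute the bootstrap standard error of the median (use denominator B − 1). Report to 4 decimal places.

Bootstrap SE is the standard deviation of the 12 replicate medians.
Mean of replicates: (244.45 + 241.08 + 238.63 + 248.89 + 244.10 + 243.85 + 263.46 + 247.88 + 250.63 + 238.19 + 240.19 + 247.33) / 12 = 2948.68000 / 12 = 245.72333
Sum of squared deviations: (−1.27333)² + (−4.64333)² + (−7.09333)² + (+3.16667)² + (−1.62333)² + (−1.87333)² + (+17.73667)² + (+2.15667)² + (+4.90667)² + (−7.53333)² + (−5.53333)² + (+1.60667)² = 522.93587
Variance = 522.93587 / 11 = 47.53962
SE* = √47.53962

SE* = 6.8949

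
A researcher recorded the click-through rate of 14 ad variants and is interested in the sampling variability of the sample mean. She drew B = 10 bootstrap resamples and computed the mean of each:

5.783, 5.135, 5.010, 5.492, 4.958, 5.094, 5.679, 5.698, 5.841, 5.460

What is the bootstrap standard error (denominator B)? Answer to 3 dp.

SE* = 0.321

Bootstrap SE is the standard deviation of the 10 replicate means.
Mean of replicates: (5.783 + 5.135 + 5.010 + 5.492 + 4.958 + 5.094 + 5.679 + 5.698 + 5.841 + 5.460) / 10 = 54.1500 / 10 = 5.4150
Sum of squared deviations: (+0.3680)² + (−0.2800)² + (−0.4050)² + (+0.0770)² + (−0.4570)² + (−0.3210)² + (+0.2640)² + (+0.2830)² + (+0.4260)² + (+0.0450)² = 1.0290
Variance = 1.0290 / 10 = 0.1029
SE* = √0.1029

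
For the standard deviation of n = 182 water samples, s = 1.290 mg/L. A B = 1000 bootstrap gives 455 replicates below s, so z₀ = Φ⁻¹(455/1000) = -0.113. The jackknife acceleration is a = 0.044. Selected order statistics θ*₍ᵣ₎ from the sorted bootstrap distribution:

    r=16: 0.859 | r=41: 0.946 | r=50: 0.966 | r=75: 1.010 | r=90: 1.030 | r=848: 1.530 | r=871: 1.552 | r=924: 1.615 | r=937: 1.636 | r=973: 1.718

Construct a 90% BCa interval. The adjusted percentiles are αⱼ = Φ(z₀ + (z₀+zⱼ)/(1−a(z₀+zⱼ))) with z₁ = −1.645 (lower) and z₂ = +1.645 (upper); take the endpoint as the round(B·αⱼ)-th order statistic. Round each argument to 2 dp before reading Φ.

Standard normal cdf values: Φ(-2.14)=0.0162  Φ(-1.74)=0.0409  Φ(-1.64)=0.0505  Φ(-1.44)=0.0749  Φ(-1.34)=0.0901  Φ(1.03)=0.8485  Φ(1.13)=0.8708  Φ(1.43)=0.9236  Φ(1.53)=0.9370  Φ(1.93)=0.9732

(0.946, 1.636)

Lower: z₀ + z₁ = -0.113 + (-1.645) = -1.758; 1 − a(z₀+z₁) = 1 − (0.044)(-1.758) = 1.0774; argument = -0.113 + (-1.758)/1.0774 = -1.7448 → -1.74.
α₁ = Φ(-1.74) = 0.0409; rank = round(1000 × 0.0409) = 41; θ*₍41₎ = 0.946.
Upper: z₀ + z₂ = 1.532; 1 − a(z₀+z₂) = 0.9326; argument = 1.5297 → 1.53; α₂ = 0.9370; rank = 937; θ*₍937₎ = 1.636.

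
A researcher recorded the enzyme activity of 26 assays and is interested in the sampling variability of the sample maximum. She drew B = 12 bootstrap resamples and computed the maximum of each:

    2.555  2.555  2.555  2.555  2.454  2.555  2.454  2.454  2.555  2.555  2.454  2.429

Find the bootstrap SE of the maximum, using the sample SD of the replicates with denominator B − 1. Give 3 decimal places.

SE* = 0.055

Bootstrap SE is the standard deviation of the 12 replicate maximums.
Mean of replicates: (2.555 + 2.555 + 2.555 + 2.555 + 2.454 + 2.555 + 2.454 + 2.454 + 2.555 + 2.555 + 2.454 + 2.429) / 12 = 30.1300 / 12 = 2.5108
Sum of squared deviations: (+0.0442)² + (+0.0442)² + (+0.0442)² + (+0.0442)² + (−0.0568)² + (+0.0442)² + (−0.0568)² + (−0.0568)² + (+0.0442)² + (+0.0442)² + (−0.0568)² + (−0.0818)² = 0.0333
Variance = 0.0333 / 11 = 0.0030
SE* = √0.0030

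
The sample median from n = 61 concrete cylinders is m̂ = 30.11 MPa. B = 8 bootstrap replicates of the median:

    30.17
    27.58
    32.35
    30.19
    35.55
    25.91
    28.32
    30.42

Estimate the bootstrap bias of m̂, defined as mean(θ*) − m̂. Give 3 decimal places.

mean(θ*) = (30.17 + 27.58 + 32.35 + 30.19 + 35.55 + 25.91 + 28.32 + 30.42) / 8 = 30.0613
bias = 30.0613 − 30.11

bias = −0.049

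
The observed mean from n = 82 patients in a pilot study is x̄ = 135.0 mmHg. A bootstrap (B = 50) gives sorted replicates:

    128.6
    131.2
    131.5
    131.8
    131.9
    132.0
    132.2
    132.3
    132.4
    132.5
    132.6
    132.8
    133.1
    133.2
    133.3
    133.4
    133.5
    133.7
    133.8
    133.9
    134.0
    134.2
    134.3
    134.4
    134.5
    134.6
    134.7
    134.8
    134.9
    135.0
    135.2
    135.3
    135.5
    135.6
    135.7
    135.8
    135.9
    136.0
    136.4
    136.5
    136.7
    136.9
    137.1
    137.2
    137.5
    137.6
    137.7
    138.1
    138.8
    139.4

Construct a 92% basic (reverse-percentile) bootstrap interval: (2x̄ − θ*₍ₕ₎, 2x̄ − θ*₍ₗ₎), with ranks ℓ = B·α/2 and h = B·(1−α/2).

(131.9, 138.8)

Percentile endpoints at ranks 2 and 48: θ*₍2₎ = 131.2, θ*₍48₎ = 138.1.
Basic interval reflects these around x̄:
  lower = 2 × 135.0 − 138.1 = 131.9
  upper = 2 × 135.0 − 131.2 = 138.8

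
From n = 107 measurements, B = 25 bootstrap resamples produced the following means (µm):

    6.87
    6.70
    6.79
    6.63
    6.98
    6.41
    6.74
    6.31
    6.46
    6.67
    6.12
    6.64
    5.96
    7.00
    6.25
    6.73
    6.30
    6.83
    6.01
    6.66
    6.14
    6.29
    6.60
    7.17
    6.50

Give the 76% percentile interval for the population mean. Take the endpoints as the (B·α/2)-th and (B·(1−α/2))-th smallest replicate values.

(6.12, 6.87)

Sorted replicates: 5.96, 6.01, 6.12, 6.14, 6.25, 6.29, 6.30, 6.31, 6.41, 6.46, 6.50, 6.60, 6.63, 6.64, 6.66, 6.67, 6.70, 6.73, 6.74, 6.79, 6.83, 6.87, 6.98, 7.00, 7.17
α = 0.24; lower rank = 25 × 0.120 = 3; upper rank = 25 × 0.880 = 22.
The 3rd smallest replicate is 6.12; the 22nd is 6.87.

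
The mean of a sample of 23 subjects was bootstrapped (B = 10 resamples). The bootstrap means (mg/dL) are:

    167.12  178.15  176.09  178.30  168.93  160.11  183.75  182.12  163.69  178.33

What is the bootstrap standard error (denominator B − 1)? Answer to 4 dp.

Bootstrap SE is the standard deviation of the 10 replicate means.
Mean of replicates: (167.12 + 178.15 + 176.09 + 178.30 + 168.93 + 160.11 + 183.75 + 182.12 + 163.69 + 178.33) / 10 = 1736.59000 / 10 = 173.65900
Sum of squared deviations: (−6.53900)² + (+4.49100)² + (+2.43100)² + (+4.64100)² + (−4.72900)² + (−13.54900)² + (+10.09100)² + (+8.46100)² + (−9.96900)² + (+4.67100)² = 590.93109
Variance = 590.93109 / 9 = 65.65901
SE* = √65.65901

SE* = 8.1030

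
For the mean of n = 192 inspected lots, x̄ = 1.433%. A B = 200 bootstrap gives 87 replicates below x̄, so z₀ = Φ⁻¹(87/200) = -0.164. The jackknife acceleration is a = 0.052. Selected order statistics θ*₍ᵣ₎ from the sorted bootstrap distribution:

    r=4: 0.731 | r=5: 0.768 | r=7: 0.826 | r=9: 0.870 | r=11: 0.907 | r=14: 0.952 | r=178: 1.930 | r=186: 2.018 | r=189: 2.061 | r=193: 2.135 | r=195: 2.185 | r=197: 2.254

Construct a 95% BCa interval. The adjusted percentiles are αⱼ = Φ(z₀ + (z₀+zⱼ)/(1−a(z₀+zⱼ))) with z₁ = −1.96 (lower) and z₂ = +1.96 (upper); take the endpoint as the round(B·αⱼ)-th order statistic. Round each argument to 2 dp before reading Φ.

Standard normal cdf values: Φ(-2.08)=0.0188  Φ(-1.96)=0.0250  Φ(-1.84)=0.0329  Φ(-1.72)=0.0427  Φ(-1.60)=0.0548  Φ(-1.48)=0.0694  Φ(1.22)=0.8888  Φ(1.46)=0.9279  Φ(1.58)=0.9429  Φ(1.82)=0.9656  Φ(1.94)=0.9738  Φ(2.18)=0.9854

(0.731, 2.135)

Lower: z₀ + z₁ = -0.164 + (-1.960) = -2.124; 1 − a(z₀+z₁) = 1 − (0.052)(-2.124) = 1.1104; argument = -0.164 + (-2.124)/1.1104 = -2.0767 → -2.08.
α₁ = Φ(-2.08) = 0.0188; rank = round(200 × 0.0188) = 4; θ*₍4₎ = 0.731.
Upper: z₀ + z₂ = 1.796; 1 − a(z₀+z₂) = 0.9066; argument = 1.8170 → 1.82; α₂ = 0.9656; rank = 193; θ*₍193₎ = 2.135.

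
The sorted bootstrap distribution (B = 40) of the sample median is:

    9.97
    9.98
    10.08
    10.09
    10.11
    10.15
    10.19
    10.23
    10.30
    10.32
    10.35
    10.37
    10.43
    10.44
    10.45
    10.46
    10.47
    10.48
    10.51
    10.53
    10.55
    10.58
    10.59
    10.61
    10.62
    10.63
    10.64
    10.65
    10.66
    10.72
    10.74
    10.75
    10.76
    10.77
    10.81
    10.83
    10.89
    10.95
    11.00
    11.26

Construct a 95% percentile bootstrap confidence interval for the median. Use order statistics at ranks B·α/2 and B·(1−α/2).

α = 0.05; lower rank = 40 × 0.025 = 1; upper rank = 40 × 0.975 = 39.
The 1st smallest replicate is 9.97; the 39th is 11.00.

(9.97, 11.00)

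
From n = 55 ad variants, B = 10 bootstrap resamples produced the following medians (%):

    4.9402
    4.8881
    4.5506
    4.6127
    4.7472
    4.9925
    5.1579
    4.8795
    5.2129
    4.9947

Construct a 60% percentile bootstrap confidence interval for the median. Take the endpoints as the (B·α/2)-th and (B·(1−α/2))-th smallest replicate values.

(4.6127, 4.9947)

Sorted replicates: 4.5506, 4.6127, 4.7472, 4.8795, 4.8881, 4.9402, 4.9925, 4.9947, 5.1579, 5.2129
α = 0.40; lower rank = 10 × 0.200 = 2; upper rank = 10 × 0.800 = 8.
The 2nd smallest replicate is 4.6127; the 8th is 4.9947.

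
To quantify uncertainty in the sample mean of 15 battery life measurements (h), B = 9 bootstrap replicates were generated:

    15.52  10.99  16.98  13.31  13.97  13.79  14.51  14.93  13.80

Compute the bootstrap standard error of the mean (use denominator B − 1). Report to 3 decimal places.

SE* = 1.642

Bootstrap SE is the standard deviation of the 9 replicate means.
Mean of replicates: (15.52 + 10.99 + 16.98 + 13.31 + 13.97 + 13.79 + 14.51 + 14.93 + 13.80) / 9 = 127.8000 / 9 = 14.2000
Sum of squared deviations: (+1.3200)² + (−3.2100)² + (+2.7800)² + (−0.8900)² + (−0.2300)² + (−0.4100)² + (+0.3100)² + (+0.7300)² + (−0.4000)² = 21.5770
Variance = 21.5770 / 8 = 2.6971
SE* = √2.6971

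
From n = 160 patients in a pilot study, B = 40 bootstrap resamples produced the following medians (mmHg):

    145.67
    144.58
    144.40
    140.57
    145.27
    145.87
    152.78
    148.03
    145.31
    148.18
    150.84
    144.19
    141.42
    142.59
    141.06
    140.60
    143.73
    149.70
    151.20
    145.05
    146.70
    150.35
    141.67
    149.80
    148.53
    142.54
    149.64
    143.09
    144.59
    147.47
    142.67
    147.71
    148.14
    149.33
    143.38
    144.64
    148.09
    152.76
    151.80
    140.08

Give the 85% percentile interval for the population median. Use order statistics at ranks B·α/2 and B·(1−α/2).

Sorted replicates: 140.08, 140.57, 140.60, 141.06, 141.42, 141.67, 142.54, 142.59, 142.67, 143.09, 143.38, 143.73, 144.19, 144.40, 144.58, 144.59, 144.64, 145.05, 145.27, 145.31, 145.67, 145.87, 146.70, 147.47, 147.71, 148.03, 148.09, 148.14, 148.18, 148.53, 149.33, 149.64, 149.70, 149.80, 150.35, 150.84, 151.20, 151.80, 152.76, 152.78
α = 0.15; lower rank = 40 × 0.075 = 3; upper rank = 40 × 0.925 = 37.
The 3rd smallest replicate is 140.60; the 37th is 151.20.

(140.60, 151.20)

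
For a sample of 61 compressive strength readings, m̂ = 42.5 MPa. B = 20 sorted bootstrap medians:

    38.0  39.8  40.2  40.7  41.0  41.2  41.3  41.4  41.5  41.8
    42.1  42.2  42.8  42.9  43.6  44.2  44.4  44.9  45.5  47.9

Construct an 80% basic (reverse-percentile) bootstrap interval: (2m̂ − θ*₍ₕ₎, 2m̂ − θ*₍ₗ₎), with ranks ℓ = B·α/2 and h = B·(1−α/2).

Percentile endpoints at ranks 2 and 18: θ*₍2₎ = 39.8, θ*₍18₎ = 44.9.
Basic interval reflects these around m̂:
  lower = 2 × 42.5 − 44.9 = 40.1
  upper = 2 × 42.5 − 39.8 = 45.2

(40.1, 45.2)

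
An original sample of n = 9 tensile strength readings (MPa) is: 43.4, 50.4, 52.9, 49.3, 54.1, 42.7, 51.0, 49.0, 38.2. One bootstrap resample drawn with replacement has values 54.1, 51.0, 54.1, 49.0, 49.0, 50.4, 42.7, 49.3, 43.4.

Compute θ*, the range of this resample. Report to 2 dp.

θ* = 11.40

Range = 54.1 − 42.7 = 11.40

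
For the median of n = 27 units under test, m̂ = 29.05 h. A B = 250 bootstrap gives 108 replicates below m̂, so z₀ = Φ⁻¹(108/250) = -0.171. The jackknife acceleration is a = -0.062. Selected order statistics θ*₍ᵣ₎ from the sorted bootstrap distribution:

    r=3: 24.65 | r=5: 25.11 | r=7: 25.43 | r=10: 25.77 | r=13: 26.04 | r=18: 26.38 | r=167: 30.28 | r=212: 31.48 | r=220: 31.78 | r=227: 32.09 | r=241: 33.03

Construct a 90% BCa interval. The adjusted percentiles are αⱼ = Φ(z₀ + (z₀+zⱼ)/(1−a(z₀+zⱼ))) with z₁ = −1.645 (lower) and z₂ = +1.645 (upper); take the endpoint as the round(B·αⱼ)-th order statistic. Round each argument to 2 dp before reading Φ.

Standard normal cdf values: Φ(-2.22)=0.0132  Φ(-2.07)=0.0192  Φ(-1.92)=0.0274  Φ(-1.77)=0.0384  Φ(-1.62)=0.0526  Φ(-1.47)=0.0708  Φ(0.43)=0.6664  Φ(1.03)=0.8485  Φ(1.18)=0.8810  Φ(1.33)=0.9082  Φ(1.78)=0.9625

Lower: z₀ + z₁ = -0.171 + (-1.645) = -1.816; 1 − a(z₀+z₁) = 1 − (-0.062)(-1.816) = 0.8874; argument = -0.171 + (-1.816)/0.8874 = -2.2174 → -2.22.
α₁ = Φ(-2.22) = 0.0132; rank = round(250 × 0.0132) = 3; θ*₍3₎ = 24.65.
Upper: z₀ + z₂ = 1.474; 1 − a(z₀+z₂) = 1.0914; argument = 1.1796 → 1.18; α₂ = 0.8810; rank = 220; θ*₍220₎ = 31.78.

(24.65, 31.78)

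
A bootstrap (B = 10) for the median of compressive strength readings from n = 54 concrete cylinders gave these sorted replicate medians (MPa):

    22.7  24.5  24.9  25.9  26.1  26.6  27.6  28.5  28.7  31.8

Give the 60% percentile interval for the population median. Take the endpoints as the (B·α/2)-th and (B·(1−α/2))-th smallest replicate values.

α = 0.40; lower rank = 10 × 0.200 = 2; upper rank = 10 × 0.800 = 8.
The 2nd smallest replicate is 24.5; the 8th is 28.5.

(24.5, 28.5)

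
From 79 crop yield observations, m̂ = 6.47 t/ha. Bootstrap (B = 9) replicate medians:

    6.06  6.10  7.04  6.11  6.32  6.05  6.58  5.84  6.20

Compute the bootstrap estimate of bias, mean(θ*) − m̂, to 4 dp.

bias = −0.2144

mean(θ*) = (6.06 + 6.10 + 7.04 + 6.11 + 6.32 + 6.05 + 6.58 + 5.84 + 6.20) / 9 = 6.25556
bias = 6.25556 − 6.47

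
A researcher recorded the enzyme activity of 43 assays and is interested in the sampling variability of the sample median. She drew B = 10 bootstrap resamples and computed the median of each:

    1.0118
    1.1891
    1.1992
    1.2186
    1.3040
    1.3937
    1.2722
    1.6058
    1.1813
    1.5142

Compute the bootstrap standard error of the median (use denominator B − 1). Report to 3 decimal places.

Bootstrap SE is the standard deviation of the 10 replicate medians.
Mean of replicates: (1.0118 + 1.1891 + 1.1992 + 1.2186 + 1.3040 + 1.3937 + 1.2722 + 1.6058 + 1.1813 + 1.5142) / 10 = 12.88990 / 10 = 1.28899
Sum of squared deviations: (−0.27719)² + (−0.09989)² + (−0.08979)² + (−0.07039)² + (+0.01501)² + (+0.10471)² + (−0.01679)² + (+0.31681)² + (−0.10769)² + (+0.22521)² = 0.27399
Variance = 0.27399 / 9 = 0.03044
SE* = √0.03044

SE* = 0.174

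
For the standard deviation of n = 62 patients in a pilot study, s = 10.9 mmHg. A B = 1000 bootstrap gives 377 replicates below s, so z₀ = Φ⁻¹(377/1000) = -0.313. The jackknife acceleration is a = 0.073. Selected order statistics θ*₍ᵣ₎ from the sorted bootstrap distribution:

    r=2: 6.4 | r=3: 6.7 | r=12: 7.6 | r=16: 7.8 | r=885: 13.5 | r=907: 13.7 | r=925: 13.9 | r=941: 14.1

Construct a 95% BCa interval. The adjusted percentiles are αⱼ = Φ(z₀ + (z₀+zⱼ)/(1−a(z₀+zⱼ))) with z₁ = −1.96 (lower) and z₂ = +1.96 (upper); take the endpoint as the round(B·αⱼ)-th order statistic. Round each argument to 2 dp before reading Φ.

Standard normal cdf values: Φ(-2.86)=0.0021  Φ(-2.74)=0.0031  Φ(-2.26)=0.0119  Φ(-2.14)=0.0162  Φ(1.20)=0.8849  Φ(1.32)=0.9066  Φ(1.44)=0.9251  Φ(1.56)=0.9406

(7.6, 14.1)

Lower: z₀ + z₁ = -0.313 + (-1.960) = -2.273; 1 − a(z₀+z₁) = 1 − (0.073)(-2.273) = 1.1659; argument = -0.313 + (-2.273)/1.1659 = -2.2625 → -2.26.
α₁ = Φ(-2.26) = 0.0119; rank = round(1000 × 0.0119) = 12; θ*₍12₎ = 7.6.
Upper: z₀ + z₂ = 1.647; 1 − a(z₀+z₂) = 0.8798; argument = 1.5591 → 1.56; α₂ = 0.9406; rank = 941; θ*₍941₎ = 14.1.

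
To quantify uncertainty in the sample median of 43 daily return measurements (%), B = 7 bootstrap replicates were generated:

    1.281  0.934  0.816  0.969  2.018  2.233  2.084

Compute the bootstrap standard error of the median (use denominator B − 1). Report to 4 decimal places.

Bootstrap SE is the standard deviation of the 7 replicate medians.
Mean of replicates: (1.281 + 0.934 + 0.816 + 0.969 + 2.018 + 2.233 + 2.084) / 7 = 10.33500 / 7 = 1.47643
Sum of squared deviations: (−0.19543)² + (−0.54243)² + (−0.66043)² + (−0.50743)² + (+0.54157)² + (+0.75657)² + (+0.60757)² = 2.26091
Variance = 2.26091 / 6 = 0.37682
SE* = √0.37682

SE* = 0.6139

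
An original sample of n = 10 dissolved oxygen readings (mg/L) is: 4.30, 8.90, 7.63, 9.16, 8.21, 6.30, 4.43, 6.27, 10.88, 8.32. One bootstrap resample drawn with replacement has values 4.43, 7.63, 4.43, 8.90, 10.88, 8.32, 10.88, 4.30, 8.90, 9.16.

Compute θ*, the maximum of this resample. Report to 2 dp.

Maximum = 10.88

θ* = 10.88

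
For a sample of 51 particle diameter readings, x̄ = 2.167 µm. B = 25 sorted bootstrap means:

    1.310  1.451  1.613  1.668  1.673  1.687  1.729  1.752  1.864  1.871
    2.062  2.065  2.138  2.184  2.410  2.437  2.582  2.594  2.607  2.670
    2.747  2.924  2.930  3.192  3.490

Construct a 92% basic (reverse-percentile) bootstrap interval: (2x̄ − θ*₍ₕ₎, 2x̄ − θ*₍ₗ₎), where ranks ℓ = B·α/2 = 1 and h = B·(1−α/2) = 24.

Percentile endpoints at ranks 1 and 24: θ*₍1₎ = 1.310, θ*₍24₎ = 3.192.
Basic interval reflects these around x̄:
  lower = 2 × 2.167 − 3.192 = 1.142
  upper = 2 × 2.167 − 1.310 = 3.024

(1.142, 3.024)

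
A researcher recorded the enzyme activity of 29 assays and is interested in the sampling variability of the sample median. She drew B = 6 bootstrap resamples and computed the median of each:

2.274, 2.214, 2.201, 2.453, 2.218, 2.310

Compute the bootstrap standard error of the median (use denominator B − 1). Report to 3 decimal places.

Bootstrap SE is the standard deviation of the 6 replicate medians.
Mean of replicates: (2.274 + 2.214 + 2.201 + 2.453 + 2.218 + 2.310) / 6 = 13.6700 / 6 = 2.2783
Sum of squared deviations: (−0.0043)² + (−0.0643)² + (−0.0773)² + (+0.1747)² + (−0.0603)² + (+0.0317)² = 0.0453
Variance = 0.0453 / 5 = 0.0091
SE* = √0.0091

SE* = 0.095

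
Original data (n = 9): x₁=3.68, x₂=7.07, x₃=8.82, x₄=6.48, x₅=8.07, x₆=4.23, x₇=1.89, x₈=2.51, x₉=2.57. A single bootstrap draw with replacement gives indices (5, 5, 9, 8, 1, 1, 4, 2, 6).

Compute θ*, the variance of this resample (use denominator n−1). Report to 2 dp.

θ* = 5.16

Resample values: 8.07, 8.07, 2.57, 2.51, 3.68, 3.68, 6.48, 7.07, 4.23.
Mean = 5.1511; sum of squared deviations = 41.3023
s² = 41.3023 / 8 = 5.1628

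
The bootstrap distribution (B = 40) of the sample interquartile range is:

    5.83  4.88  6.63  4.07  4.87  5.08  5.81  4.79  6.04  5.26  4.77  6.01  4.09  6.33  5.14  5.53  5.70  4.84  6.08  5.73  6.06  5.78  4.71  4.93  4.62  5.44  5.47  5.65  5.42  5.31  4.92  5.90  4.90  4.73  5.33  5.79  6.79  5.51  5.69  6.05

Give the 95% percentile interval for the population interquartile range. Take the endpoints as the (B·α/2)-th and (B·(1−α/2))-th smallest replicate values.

Sorted replicates: 4.07, 4.09, 4.62, 4.71, 4.73, 4.77, 4.79, 4.84, 4.87, 4.88, 4.90, 4.92, 4.93, 5.08, 5.14, 5.26, 5.31, 5.33, 5.42, 5.44, 5.47, 5.51, 5.53, 5.65, 5.69, 5.70, 5.73, 5.78, 5.79, 5.81, 5.83, 5.90, 6.01, 6.04, 6.05, 6.06, 6.08, 6.33, 6.63, 6.79
α = 0.05; lower rank = 40 × 0.025 = 1; upper rank = 40 × 0.975 = 39.
The 1st smallest replicate is 4.07; the 39th is 6.63.

(4.07, 6.63)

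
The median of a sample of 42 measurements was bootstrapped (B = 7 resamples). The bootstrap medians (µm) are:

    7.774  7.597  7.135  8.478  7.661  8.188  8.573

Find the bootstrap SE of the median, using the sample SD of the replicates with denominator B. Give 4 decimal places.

Bootstrap SE is the standard deviation of the 7 replicate medians.
Mean of replicates: (7.774 + 7.597 + 7.135 + 8.478 + 7.661 + 8.188 + 8.573) / 7 = 55.40600 / 7 = 7.91514
Sum of squared deviations: (−0.14114)² + (−0.31814)² + (−0.78014)² + (+0.56286)² + (−0.25414)² + (+0.27286)² + (+0.65786)² = 1.61838
Variance = 1.61838 / 7 = 0.23120
SE* = √0.23120

SE* = 0.4808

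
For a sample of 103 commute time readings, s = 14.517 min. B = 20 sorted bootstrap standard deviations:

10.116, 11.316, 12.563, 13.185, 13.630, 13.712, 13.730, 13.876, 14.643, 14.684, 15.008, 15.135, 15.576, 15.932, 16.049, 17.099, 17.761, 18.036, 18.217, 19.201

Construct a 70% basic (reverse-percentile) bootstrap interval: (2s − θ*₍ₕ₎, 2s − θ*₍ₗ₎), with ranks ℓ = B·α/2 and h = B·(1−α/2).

(11.273, 16.471)

Percentile endpoints at ranks 3 and 17: θ*₍3₎ = 12.563, θ*₍17₎ = 17.761.
Basic interval reflects these around s:
  lower = 2 × 14.517 − 17.761 = 11.273
  upper = 2 × 14.517 − 12.563 = 16.471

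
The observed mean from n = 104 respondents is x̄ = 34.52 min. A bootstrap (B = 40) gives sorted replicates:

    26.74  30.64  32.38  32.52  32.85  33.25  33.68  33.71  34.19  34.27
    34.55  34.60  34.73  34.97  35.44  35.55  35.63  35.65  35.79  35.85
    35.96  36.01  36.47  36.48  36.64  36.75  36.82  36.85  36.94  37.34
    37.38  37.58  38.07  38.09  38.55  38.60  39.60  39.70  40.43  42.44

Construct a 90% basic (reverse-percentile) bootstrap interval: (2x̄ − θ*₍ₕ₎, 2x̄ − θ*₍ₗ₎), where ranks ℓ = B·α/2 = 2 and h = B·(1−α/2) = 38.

Percentile endpoints at ranks 2 and 38: θ*₍2₎ = 30.64, θ*₍38₎ = 39.70.
Basic interval reflects these around x̄:
  lower = 2 × 34.52 − 39.70 = 29.34
  upper = 2 × 34.52 − 30.64 = 38.40

(29.34, 38.40)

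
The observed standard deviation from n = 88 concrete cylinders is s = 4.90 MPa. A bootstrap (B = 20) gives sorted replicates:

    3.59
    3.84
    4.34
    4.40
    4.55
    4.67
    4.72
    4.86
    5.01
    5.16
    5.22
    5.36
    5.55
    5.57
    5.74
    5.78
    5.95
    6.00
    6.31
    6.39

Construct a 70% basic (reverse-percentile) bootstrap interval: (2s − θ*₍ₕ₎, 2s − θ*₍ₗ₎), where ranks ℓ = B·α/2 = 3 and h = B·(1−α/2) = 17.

Percentile endpoints at ranks 3 and 17: θ*₍3₎ = 4.34, θ*₍17₎ = 5.95.
Basic interval reflects these around s:
  lower = 2 × 4.90 − 5.95 = 3.85
  upper = 2 × 4.90 − 4.34 = 5.46

(3.85, 5.46)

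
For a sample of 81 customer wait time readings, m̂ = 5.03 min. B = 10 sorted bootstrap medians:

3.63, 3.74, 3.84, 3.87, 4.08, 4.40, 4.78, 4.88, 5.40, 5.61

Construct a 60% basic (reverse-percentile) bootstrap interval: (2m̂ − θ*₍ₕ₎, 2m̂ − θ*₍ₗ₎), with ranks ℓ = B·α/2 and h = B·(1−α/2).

(5.18, 6.32)

Percentile endpoints at ranks 2 and 8: θ*₍2₎ = 3.74, θ*₍8₎ = 4.88.
Basic interval reflects these around m̂:
  lower = 2 × 5.03 − 4.88 = 5.18
  upper = 2 × 5.03 − 3.74 = 6.32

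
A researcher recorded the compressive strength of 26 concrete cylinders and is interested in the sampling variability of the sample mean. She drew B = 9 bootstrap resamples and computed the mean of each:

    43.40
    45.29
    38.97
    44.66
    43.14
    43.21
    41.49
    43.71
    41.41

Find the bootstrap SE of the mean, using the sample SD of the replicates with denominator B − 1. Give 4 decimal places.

SE* = 1.9186

Bootstrap SE is the standard deviation of the 9 replicate means.
Mean of replicates: (43.40 + 45.29 + 38.97 + 44.66 + 43.14 + 43.21 + 41.49 + 43.71 + 41.41) / 9 = 385.28000 / 9 = 42.80889
Sum of squared deviations: (+0.59111)² + (+2.48111)² + (−3.83889)² + (+1.85111)² + (+0.33111)² + (+0.40111)² + (−1.31889)² + (+0.90111)² + (−1.39889)² = 29.44789
Variance = 29.44789 / 8 = 3.68099
SE* = √3.68099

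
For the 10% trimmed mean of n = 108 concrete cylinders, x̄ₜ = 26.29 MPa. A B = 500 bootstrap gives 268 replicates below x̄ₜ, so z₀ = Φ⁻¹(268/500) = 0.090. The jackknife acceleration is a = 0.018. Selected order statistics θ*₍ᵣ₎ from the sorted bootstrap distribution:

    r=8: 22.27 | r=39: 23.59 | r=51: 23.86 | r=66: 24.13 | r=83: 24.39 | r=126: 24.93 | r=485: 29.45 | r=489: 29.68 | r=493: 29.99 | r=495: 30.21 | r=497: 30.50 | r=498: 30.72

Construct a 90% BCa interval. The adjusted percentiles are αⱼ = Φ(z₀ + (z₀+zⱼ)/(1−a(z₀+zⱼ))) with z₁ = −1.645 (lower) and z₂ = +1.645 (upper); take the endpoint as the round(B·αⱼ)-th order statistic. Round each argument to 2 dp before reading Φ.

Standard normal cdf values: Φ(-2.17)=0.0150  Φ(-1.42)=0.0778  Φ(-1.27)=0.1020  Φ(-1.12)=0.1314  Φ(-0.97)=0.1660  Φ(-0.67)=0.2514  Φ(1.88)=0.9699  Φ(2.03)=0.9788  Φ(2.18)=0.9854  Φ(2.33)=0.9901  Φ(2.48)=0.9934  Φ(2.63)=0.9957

Lower: z₀ + z₁ = 0.090 + (-1.645) = -1.555; 1 − a(z₀+z₁) = 1 − (0.018)(-1.555) = 1.0280; argument = 0.090 + (-1.555)/1.0280 = -1.4227 → -1.42.
α₁ = Φ(-1.42) = 0.0778; rank = round(500 × 0.0778) = 39; θ*₍39₎ = 23.59.
Upper: z₀ + z₂ = 1.735; 1 − a(z₀+z₂) = 0.9688; argument = 1.8809 → 1.88; α₂ = 0.9699; rank = 485; θ*₍485₎ = 29.45.

(23.59, 29.45)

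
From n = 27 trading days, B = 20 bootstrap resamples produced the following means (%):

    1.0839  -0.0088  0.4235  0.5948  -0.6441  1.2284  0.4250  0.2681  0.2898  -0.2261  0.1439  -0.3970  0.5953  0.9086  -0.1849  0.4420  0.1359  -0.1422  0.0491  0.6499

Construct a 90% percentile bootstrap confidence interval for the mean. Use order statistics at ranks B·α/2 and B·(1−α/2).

(-0.6441, 1.0839)

Sorted replicates: -0.6441, -0.3970, -0.2261, -0.1849, -0.1422, -0.0088, 0.0491, 0.1359, 0.1439, 0.2681, 0.2898, 0.4235, 0.4250, 0.4420, 0.5948, 0.5953, 0.6499, 0.9086, 1.0839, 1.2284
α = 0.10; lower rank = 20 × 0.050 = 1; upper rank = 20 × 0.950 = 19.
The 1st smallest replicate is -0.6441; the 19th is 1.0839.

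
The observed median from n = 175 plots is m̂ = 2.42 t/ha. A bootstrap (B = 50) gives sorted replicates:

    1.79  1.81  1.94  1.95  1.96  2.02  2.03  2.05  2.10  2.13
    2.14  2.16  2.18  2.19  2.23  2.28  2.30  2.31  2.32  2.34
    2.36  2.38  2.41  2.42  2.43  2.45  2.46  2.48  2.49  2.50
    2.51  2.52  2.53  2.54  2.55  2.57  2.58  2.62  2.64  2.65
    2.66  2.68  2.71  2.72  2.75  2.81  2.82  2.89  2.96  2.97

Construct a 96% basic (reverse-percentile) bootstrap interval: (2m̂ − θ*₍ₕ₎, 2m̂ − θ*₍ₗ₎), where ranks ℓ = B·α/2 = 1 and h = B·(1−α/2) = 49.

(1.88, 3.05)

Percentile endpoints at ranks 1 and 49: θ*₍1₎ = 1.79, θ*₍49₎ = 2.96.
Basic interval reflects these around m̂:
  lower = 2 × 2.42 − 2.96 = 1.88
  upper = 2 × 2.42 − 1.79 = 3.05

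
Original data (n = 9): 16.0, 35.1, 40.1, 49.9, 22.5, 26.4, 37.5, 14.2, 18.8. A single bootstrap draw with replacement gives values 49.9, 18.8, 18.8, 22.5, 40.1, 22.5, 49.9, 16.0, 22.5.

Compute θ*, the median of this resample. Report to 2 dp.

Sorted: 16.0, 18.8, 18.8, 22.5, 22.5, 22.5, 40.1, 49.9, 49.9
Median = middle value = 22.50

θ* = 22.50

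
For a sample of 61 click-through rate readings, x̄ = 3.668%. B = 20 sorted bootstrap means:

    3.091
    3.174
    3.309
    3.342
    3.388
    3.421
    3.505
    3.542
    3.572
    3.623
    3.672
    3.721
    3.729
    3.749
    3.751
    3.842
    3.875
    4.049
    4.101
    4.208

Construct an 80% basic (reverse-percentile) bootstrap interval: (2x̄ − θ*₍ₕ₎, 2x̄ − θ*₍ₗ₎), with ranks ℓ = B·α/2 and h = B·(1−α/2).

(3.287, 4.162)

Percentile endpoints at ranks 2 and 18: θ*₍2₎ = 3.174, θ*₍18₎ = 4.049.
Basic interval reflects these around x̄:
  lower = 2 × 3.668 − 4.049 = 3.287
  upper = 2 × 3.668 − 3.174 = 4.162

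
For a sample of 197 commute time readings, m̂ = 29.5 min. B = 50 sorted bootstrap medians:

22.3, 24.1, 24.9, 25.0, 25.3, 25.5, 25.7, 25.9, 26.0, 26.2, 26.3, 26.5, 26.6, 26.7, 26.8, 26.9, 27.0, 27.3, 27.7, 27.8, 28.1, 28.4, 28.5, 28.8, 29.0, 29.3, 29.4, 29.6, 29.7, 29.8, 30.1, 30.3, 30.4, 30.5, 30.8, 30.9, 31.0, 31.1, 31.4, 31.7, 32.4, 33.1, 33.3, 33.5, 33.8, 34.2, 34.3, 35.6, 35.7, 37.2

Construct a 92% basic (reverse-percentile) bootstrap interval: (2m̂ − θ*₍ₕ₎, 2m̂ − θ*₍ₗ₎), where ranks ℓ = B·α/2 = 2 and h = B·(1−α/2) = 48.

(23.4, 34.9)

Percentile endpoints at ranks 2 and 48: θ*₍2₎ = 24.1, θ*₍48₎ = 35.6.
Basic interval reflects these around m̂:
  lower = 2 × 29.5 − 35.6 = 23.4
  upper = 2 × 29.5 − 24.1 = 34.9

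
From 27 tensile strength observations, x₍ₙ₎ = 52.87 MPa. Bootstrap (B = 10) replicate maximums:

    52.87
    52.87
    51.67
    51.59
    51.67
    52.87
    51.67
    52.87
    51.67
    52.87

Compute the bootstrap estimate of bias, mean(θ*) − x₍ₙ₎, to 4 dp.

bias = −0.6080

mean(θ*) = (52.87 + 52.87 + 51.67 + 51.59 + 51.67 + 52.87 + 51.67 + 52.87 + 51.67 + 52.87) / 10 = 52.26200
bias = 52.26200 − 52.87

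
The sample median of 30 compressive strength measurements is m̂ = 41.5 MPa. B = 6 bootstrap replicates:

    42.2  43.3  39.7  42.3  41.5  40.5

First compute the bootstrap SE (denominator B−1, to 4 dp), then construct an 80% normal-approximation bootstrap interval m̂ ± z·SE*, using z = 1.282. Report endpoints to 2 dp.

(39.82, 43.18)

Mean of replicates = 41.5833; sum of squared deviations = 8.5683; SE* = √(8.5683/5) = 1.3091
Margin = 1.282 × 1.3091 = 1.678
Interval: 41.5 ± 1.678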